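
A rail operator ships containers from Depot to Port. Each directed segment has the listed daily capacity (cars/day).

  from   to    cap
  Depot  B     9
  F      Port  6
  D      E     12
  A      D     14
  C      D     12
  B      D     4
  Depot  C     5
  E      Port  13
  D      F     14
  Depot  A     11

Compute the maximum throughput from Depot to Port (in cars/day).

18

Augment Depot→A→D→E→Port: bottleneck 11, flow now 11.
Augment Depot→B→D→E→Port: bottleneck 1, flow now 12.
Augment Depot→B→D→F→Port: bottleneck 3, flow now 15.
Augment Depot→C→D→F→Port: bottleneck 3, flow now 18.
No augmenting path remains; maximum flow = 18.
In the residual graph, reachable from Depot: {Depot, A, B, C, D, F}.
Min-cut edges: D→E (12), F→Port (6); capacity 12 + 6 = 18.
This cut is saturated, so no flow can exceed 18.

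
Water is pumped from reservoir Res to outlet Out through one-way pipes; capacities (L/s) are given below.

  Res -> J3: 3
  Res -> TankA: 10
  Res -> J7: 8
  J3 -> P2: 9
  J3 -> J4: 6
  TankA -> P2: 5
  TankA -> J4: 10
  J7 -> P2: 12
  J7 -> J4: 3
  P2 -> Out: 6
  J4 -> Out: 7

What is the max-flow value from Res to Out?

Augment Res→J3→P2→Out: bottleneck 3, flow now 3.
Augment Res→TankA→P2→Out: bottleneck 3, flow now 6.
Augment Res→TankA→J4→Out: bottleneck 7, flow now 13.
No augmenting path remains; maximum flow = 13.
In the residual graph, reachable from Res: {Res, J3, TankA, J7, P2, J4}.
Min-cut edges: P2→Out (6), J4→Out (7); capacity 6 + 7 = 13.
This cut is saturated, so no flow can exceed 13.

13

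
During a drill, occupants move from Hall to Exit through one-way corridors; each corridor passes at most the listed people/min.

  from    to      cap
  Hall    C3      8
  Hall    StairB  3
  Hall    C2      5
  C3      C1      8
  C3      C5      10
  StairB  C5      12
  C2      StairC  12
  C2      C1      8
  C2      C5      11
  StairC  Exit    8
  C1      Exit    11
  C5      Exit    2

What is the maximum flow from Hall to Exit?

15

Augment Hall→C3→C1→Exit: bottleneck 8, flow now 8.
Augment Hall→StairB→C5→Exit: bottleneck 2, flow now 10.
Augment Hall→C2→StairC→Exit: bottleneck 5, flow now 15.
No augmenting path remains; maximum flow = 15.
In the residual graph, reachable from Hall: {Hall, StairB, C5}.
Min-cut edges: Hall→C3 (8), Hall→C2 (5), C5→Exit (2); capacity 8 + 5 + 2 = 15.
This cut is saturated, so no flow can exceed 15.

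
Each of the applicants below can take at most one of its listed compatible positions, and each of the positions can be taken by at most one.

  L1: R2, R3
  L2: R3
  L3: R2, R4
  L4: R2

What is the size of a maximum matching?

3

Unit-capacity flow: source→left, listed edges, right→sink; max matching = max flow.
Augmenting path L1→R2 (+1); matched 1.
Augmenting path L2→R3 (+1); matched 2.
Augmenting path L3→R4 (+1); matched 3.
No augmenting path remains; maximum matching = 3.
König certificate: {L3, R2, R3} is a vertex cover of size 3 (every listed pair touches it), so no matching can be larger.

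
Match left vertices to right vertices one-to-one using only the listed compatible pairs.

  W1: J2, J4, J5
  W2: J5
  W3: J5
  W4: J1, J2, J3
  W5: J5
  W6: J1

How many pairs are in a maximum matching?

Unit-capacity flow: source→left, listed edges, right→sink; max matching = max flow.
Augmenting path W1→J2 (+1); matched 1.
Augmenting path W2→J5 (+1); matched 2.
Augmenting path W4→J1 (+1); matched 3.
Augmenting path W6→J1→W4→J3 (+1); matched 4.
No augmenting path remains; maximum matching = 4.
König certificate: {W1, W4, W6, J5} is a vertex cover of size 4 (every listed pair touches it), so no matching can be larger.

4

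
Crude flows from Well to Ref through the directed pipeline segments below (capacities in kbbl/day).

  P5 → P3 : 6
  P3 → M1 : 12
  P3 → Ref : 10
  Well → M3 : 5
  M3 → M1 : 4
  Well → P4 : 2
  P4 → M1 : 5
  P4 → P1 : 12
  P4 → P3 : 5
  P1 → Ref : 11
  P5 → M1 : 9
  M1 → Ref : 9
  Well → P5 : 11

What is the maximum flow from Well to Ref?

Augment Well→P5→M1→Ref: bottleneck 9, flow now 9.
Augment Well→P5→P3→Ref: bottleneck 2, flow now 11.
Augment Well→P4→P1→Ref: bottleneck 2, flow now 13.
Augment Well→M3→M1→P5→P3→Ref: bottleneck 4, flow now 17. (uses reverse residual edge)
No augmenting path remains; maximum flow = 17.
In the residual graph, reachable from Well: {Well, M3}.
Min-cut edges: Well→P5 (11), Well→P4 (2), M3→M1 (4); capacity 11 + 2 + 4 = 17.
This cut is saturated, so no flow can exceed 17.

17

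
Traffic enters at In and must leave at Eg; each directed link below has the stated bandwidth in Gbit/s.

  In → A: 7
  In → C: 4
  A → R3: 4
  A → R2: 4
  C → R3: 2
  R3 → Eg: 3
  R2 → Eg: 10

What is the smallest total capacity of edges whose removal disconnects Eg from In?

7

Augment In→A→R3→Eg: bottleneck 3, flow now 3.
Augment In→A→R2→Eg: bottleneck 4, flow now 7.
No augmenting path remains; maximum flow = 7.
By max-flow min-cut, the minimum cut capacity equals the max flow.
In the residual graph, reachable from In: {In, A, C, R3}.
Min-cut edges: A→R2 (4), R3→Eg (3); capacity 4 + 3 = 7.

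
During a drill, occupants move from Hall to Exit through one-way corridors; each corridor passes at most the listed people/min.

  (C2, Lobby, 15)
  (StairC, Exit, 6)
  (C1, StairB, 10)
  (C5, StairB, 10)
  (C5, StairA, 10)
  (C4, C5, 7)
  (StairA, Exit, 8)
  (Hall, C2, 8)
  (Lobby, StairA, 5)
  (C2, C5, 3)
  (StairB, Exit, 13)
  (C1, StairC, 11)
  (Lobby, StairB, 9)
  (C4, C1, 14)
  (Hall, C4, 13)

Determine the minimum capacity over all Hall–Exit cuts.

21

Augment Hall→C4→C5→StairA→Exit: bottleneck 7, flow now 7.
Augment Hall→C4→C1→StairC→Exit: bottleneck 6, flow now 13.
Augment Hall→C2→C5→StairA→Exit: bottleneck 1, flow now 14.
Augment Hall→C2→C5→StairB→Exit: bottleneck 2, flow now 16.
Augment Hall→C2→Lobby→StairB→Exit: bottleneck 5, flow now 21.
No augmenting path remains; maximum flow = 21.
By max-flow min-cut, the minimum cut capacity equals the max flow.
In the residual graph, reachable from Hall: {Hall}.
Min-cut edges: Hall→C4 (13), Hall→C2 (8); capacity 13 + 8 = 21.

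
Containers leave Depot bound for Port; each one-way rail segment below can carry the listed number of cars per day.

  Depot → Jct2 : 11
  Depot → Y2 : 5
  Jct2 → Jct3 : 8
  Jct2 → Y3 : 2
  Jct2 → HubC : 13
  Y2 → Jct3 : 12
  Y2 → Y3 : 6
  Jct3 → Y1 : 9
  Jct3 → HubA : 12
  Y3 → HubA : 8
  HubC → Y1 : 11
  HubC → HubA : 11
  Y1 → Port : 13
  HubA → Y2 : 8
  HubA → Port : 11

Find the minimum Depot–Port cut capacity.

16

Augment Depot→Jct2→Jct3→Y1→Port: bottleneck 8, flow now 8.
Augment Depot→Jct2→Y3→HubA→Port: bottleneck 2, flow now 10.
Augment Depot→Jct2→HubC→Y1→Port: bottleneck 1, flow now 11.
Augment Depot→Y2→Jct3→Y1→Port: bottleneck 1, flow now 12.
Augment Depot→Y2→Jct3→HubA→Port: bottleneck 4, flow now 16.
No augmenting path remains; maximum flow = 16.
By max-flow min-cut, the minimum cut capacity equals the max flow.
In the residual graph, reachable from Depot: {Depot}.
Min-cut edges: Depot→Jct2 (11), Depot→Y2 (5); capacity 11 + 5 = 16.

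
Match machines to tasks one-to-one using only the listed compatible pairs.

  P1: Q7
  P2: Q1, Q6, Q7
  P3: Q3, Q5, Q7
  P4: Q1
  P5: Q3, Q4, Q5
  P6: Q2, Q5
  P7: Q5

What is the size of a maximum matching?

Unit-capacity flow: source→left, listed edges, right→sink; max matching = max flow.
Augmenting path P1→Q7 (+1); matched 1.
Augmenting path P2→Q1 (+1); matched 2.
Augmenting path P3→Q3 (+1); matched 3.
Augmenting path P5→Q4 (+1); matched 4.
Augmenting path P6→Q2 (+1); matched 5.
Augmenting path P7→Q5 (+1); matched 6.
Augmenting path P4→Q1→P2→Q6 (+1); matched 7.
No augmenting path remains; maximum matching = 7.
König certificate: {P1, P2, P3, P4, P5, P6, P7} is a vertex cover of size 7 (every listed pair touches it), so no matching can be larger.

7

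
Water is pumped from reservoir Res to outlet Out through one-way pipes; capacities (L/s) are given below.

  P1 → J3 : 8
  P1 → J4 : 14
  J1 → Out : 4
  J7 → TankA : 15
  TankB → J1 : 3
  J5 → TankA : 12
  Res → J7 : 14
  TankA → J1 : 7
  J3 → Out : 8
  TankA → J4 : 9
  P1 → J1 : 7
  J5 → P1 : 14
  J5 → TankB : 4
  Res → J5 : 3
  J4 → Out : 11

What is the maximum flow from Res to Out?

16

Augment Res→J5→P1→J4→Out: bottleneck 3, flow now 3.
Augment Res→J7→TankA→J4→Out: bottleneck 8, flow now 11.
Augment Res→J7→TankA→J1→Out: bottleneck 4, flow now 15.
Augment Res→J7→TankA→J4→P1→J3→Out: bottleneck 1, flow now 16. (uses reverse residual edge)
No augmenting path remains; maximum flow = 16.
In the residual graph, reachable from Res: {Res, J7, TankA, J1}.
Min-cut edges: Res→J5 (3), TankA→J4 (9), J1→Out (4); capacity 3 + 9 + 4 = 16.
This cut is saturated, so no flow can exceed 16.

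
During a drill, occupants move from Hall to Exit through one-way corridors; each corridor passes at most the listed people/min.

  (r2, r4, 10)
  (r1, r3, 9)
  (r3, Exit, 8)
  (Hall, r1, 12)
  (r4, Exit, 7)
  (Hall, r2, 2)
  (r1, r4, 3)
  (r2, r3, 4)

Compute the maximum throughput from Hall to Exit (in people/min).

13

Augment Hall→r1→r3→Exit: bottleneck 8, flow now 8.
Augment Hall→r1→r4→Exit: bottleneck 3, flow now 11.
Augment Hall→r2→r4→Exit: bottleneck 2, flow now 13.
No augmenting path remains; maximum flow = 13.
In the residual graph, reachable from Hall: {Hall, r1, r3}.
Min-cut edges: Hall→r2 (2), r1→r4 (3), r3→Exit (8); capacity 2 + 3 + 8 = 13.
This cut is saturated, so no flow can exceed 13.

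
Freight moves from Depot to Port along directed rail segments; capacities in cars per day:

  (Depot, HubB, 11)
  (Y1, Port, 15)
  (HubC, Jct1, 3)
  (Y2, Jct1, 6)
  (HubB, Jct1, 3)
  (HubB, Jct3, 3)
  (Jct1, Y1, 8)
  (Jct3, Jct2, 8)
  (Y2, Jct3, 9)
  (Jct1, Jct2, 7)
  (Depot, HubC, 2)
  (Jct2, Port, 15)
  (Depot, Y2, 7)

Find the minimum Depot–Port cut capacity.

Augment Depot→Y2→Jct3→Jct2→Port: bottleneck 7, flow now 7.
Augment Depot→HubB→Jct3→Jct2→Port: bottleneck 1, flow now 8.
Augment Depot→HubB→Jct1→Jct2→Port: bottleneck 3, flow now 11.
Augment Depot→HubC→Jct1→Jct2→Port: bottleneck 2, flow now 13.
Augment Depot→HubB→Jct3→Y2→Jct1→Jct2→Port: bottleneck 2, flow now 15. (uses reverse residual edge)
No augmenting path remains; maximum flow = 15.
By max-flow min-cut, the minimum cut capacity equals the max flow.
In the residual graph, reachable from Depot: {Depot, HubB}.
Min-cut edges: Depot→Y2 (7), Depot→HubC (2), HubB→Jct3 (3), HubB→Jct1 (3); capacity 7 + 2 + 3 + 3 = 15.

15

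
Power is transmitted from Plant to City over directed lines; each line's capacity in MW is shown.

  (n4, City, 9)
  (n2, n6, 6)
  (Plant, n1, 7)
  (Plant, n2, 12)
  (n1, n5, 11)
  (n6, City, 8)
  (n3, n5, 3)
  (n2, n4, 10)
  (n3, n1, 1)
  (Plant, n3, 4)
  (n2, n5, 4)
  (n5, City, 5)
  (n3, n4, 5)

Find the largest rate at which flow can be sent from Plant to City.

Augment Plant→n1→n5→City: bottleneck 5, flow now 5.
Augment Plant→n2→n4→City: bottleneck 9, flow now 14.
Augment Plant→n2→n6→City: bottleneck 3, flow now 17.
Augment Plant→n3→n4→n2→n6→City: bottleneck 3, flow now 20. (uses reverse residual edge)
No augmenting path remains; maximum flow = 20.
In the residual graph, reachable from Plant: {Plant, n1, n2, n3, n4, n5}.
Min-cut edges: n2→n6 (6), n4→City (9), n5→City (5); capacity 6 + 9 + 5 = 20.
This cut is saturated, so no flow can exceed 20.

20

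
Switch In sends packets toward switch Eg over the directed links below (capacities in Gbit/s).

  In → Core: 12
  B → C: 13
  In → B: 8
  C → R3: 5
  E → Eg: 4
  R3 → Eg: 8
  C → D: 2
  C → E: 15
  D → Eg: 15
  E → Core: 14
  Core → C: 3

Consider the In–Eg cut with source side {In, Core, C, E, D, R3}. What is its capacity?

Edges leaving {In, Core, C, E, D, R3}: In→B (8), E→Eg (4), D→Eg (15), R3→Eg (8).
Cut capacity = 8 + 4 + 15 + 8 = 35.

35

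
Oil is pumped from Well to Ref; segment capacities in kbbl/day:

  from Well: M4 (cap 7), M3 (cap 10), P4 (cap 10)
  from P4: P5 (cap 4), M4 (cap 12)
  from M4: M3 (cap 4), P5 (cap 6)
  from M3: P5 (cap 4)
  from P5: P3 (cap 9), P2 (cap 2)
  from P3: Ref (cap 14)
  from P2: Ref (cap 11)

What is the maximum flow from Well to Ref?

Augment Well→P4→P5→P3→Ref: bottleneck 4, flow now 4.
Augment Well→M4→P5→P3→Ref: bottleneck 5, flow now 9.
Augment Well→M4→P5→P2→Ref: bottleneck 1, flow now 10.
Augment Well→M3→P5→P2→Ref: bottleneck 1, flow now 11.
No augmenting path remains; maximum flow = 11.
In the residual graph, reachable from Well: {Well, P4, M4, M3, P5}.
Min-cut edges: P5→P3 (9), P5→P2 (2); capacity 9 + 2 = 11.
This cut is saturated, so no flow can exceed 11.

11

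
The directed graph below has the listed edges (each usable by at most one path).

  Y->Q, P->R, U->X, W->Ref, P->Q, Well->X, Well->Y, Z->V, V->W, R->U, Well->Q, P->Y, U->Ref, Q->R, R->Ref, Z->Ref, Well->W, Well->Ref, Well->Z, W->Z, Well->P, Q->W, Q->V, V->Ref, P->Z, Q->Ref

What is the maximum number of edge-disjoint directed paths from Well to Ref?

Assign every edge capacity 1; by Menger, the answer equals the max flow.
Path Well→Ref (+1); total 1.
Path Well→Q→Ref (+1); total 2.
Path Well→W→Ref (+1); total 3.
Path Well→Z→Ref (+1); total 4.
Path Well→P→R→Ref (+1); total 5.
Path Well→Y→Q→V→Ref (+1); total 6.
No residual Well→Ref path; max flow = 6.
Certifying cut of size 6: {Well→P, Well→Q, Well→Ref, Well→W, Well→Y, Well→Z}.

6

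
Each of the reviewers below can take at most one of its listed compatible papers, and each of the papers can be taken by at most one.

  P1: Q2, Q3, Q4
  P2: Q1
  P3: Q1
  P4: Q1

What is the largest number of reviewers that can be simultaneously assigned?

2

Unit-capacity flow: source→left, listed edges, right→sink; max matching = max flow.
Augmenting path P1→Q2 (+1); matched 1.
Augmenting path P2→Q1 (+1); matched 2.
No augmenting path remains; maximum matching = 2.
König certificate: {P1, Q1} is a vertex cover of size 2 (every listed pair touches it), so no matching can be larger.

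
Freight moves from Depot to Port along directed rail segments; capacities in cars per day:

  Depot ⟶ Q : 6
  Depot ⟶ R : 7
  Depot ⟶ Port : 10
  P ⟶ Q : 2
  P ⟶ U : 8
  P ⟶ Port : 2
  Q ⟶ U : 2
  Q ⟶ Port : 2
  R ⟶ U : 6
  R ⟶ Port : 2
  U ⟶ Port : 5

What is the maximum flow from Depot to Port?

19

Augment Depot→Port: bottleneck 10, flow now 10.
Augment Depot→Q→Port: bottleneck 2, flow now 12.
Augment Depot→R→Port: bottleneck 2, flow now 14.
Augment Depot→Q→U→Port: bottleneck 2, flow now 16.
Augment Depot→R→U→Port: bottleneck 3, flow now 19.
No augmenting path remains; maximum flow = 19.
In the residual graph, reachable from Depot: {Depot, Q, R, U}.
Min-cut edges: Depot→Port (10), Q→Port (2), R→Port (2), U→Port (5); capacity 10 + 2 + 2 + 5 = 19.
This cut is saturated, so no flow can exceed 19.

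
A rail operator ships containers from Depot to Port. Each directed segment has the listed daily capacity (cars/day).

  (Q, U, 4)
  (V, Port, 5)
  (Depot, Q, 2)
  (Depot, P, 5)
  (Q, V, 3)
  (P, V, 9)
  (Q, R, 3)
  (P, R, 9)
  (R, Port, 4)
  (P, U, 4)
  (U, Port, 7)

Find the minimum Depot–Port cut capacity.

Augment Depot→P→R→Port: bottleneck 4, flow now 4.
Augment Depot→P→U→Port: bottleneck 1, flow now 5.
Augment Depot→Q→U→Port: bottleneck 2, flow now 7.
No augmenting path remains; maximum flow = 7.
By max-flow min-cut, the minimum cut capacity equals the max flow.
In the residual graph, reachable from Depot: {Depot}.
Min-cut edges: Depot→P (5), Depot→Q (2); capacity 5 + 2 = 7.

7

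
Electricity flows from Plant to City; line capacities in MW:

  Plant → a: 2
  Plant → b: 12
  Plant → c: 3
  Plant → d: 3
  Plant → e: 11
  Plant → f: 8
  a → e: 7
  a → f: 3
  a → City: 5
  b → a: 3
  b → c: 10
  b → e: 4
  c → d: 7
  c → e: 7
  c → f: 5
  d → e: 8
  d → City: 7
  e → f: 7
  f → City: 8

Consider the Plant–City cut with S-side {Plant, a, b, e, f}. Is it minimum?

No — its capacity is 29, but the minimum cut has capacity 20.

Given cut capacity: 3 + 3 + 5 + 10 + 8 = 29.
Augment Plant→a→City: bottleneck 2, flow now 2.
Augment Plant→d→City: bottleneck 3, flow now 5.
Augment Plant→f→City: bottleneck 8, flow now 13.
Augment Plant→b→a→City: bottleneck 3, flow now 16.
Augment Plant→c→d→City: bottleneck 3, flow now 19.
Augment Plant→b→c→d→City: bottleneck 1, flow now 20.
No augmenting path remains; maximum flow = 20.
In the residual graph, reachable from Plant: {Plant, b, c, d, e, f}.
Min-cut edges: Plant→a (2), b→a (3), d→City (7), f→City (8); capacity 2 + 3 + 7 + 8 = 20.
Cut capacity 29 exceeds the max flow 20, so it is not minimum.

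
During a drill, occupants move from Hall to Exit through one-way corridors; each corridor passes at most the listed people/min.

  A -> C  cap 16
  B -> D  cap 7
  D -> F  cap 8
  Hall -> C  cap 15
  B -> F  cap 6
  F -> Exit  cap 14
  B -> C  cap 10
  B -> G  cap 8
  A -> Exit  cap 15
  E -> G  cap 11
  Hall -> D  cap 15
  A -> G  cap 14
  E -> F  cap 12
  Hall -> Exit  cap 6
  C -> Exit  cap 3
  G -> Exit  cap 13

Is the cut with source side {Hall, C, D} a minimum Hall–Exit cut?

Yes — it is a minimum cut (capacity 17).

Given cut capacity: 6 + 3 + 8 = 17.
Augment Hall→Exit: bottleneck 6, flow now 6.
Augment Hall→C→Exit: bottleneck 3, flow now 9.
Augment Hall→D→F→Exit: bottleneck 8, flow now 17.
No augmenting path remains; maximum flow = 17.
Cut capacity 17 equals the max flow, so it is a minimum cut.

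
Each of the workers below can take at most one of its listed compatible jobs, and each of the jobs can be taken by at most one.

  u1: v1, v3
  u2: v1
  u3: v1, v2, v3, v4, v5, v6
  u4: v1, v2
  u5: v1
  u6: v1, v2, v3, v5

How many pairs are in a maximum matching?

Unit-capacity flow: source→left, listed edges, right→sink; max matching = max flow.
Augmenting path u1→v1 (+1); matched 1.
Augmenting path u3→v2 (+1); matched 2.
Augmenting path u6→v3 (+1); matched 3.
Augmenting path u4→v2→u3→v4 (+1); matched 4.
Augmenting path u2→v1→u1→v3→u6→v5 (+1); matched 5.
No augmenting path remains; maximum matching = 5.
König certificate: {u1, u3, u4, u6, v1} is a vertex cover of size 5 (every listed pair touches it), so no matching can be larger.

5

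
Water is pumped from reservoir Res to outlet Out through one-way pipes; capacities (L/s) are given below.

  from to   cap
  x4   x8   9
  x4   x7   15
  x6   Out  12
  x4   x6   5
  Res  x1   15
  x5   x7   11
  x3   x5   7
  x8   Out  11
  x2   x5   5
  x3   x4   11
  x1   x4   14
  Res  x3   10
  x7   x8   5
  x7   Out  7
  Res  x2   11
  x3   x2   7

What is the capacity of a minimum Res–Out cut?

23

Augment Res→x1→x4→x6→Out: bottleneck 5, flow now 5.
Augment Res→x1→x4→x7→Out: bottleneck 7, flow now 12.
Augment Res→x1→x4→x8→Out: bottleneck 2, flow now 14.
Augment Res→x3→x4→x8→Out: bottleneck 7, flow now 21.
Augment Res→x2→x5→x7→x8→Out: bottleneck 2, flow now 23.
No augmenting path remains; maximum flow = 23.
By max-flow min-cut, the minimum cut capacity equals the max flow.
In the residual graph, reachable from Res: {Res, x1, x2, x3, x4, x5, x7, x8}.
Min-cut edges: x4→x6 (5), x7→Out (7), x8→Out (11); capacity 5 + 7 + 11 = 23.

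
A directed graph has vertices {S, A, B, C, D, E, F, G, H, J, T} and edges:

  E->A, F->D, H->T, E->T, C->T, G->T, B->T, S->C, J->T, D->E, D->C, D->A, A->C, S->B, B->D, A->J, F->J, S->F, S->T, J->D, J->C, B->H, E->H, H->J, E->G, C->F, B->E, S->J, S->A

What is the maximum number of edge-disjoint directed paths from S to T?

5

Assign every edge capacity 1; by Menger, the answer equals the max flow.
Path S→T (+1); total 1.
Path S→B→T (+1); total 2.
Path S→C→T (+1); total 3.
Path S→J→T (+1); total 4.
Path S→F→D→E→T (+1); total 5.
No residual S→T path; max flow = 5.
Certifying cut of size 5: {C→T, D→E, J→T, S→B, S→T}.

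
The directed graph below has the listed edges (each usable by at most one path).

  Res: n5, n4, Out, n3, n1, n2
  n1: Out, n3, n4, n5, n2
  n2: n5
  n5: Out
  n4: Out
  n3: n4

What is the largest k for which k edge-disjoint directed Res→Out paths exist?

4

Assign every edge capacity 1; by Menger, the answer equals the max flow.
Path Res→Out (+1); total 1.
Path Res→n1→Out (+1); total 2.
Path Res→n4→Out (+1); total 3.
Path Res→n5→Out (+1); total 4.
No residual Res→Out path; max flow = 4.
Certifying cut of size 4: {Res→Out, Res→n1, n4→Out, n5→Out}.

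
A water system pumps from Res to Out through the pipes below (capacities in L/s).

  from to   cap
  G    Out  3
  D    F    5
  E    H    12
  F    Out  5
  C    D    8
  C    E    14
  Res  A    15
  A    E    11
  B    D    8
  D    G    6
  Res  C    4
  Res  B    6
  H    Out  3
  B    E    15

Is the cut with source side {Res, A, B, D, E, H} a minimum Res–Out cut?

No — its capacity is 18, but the minimum cut has capacity 11.

Given cut capacity: 4 + 5 + 6 + 3 = 18.
Augment Res→A→E→H→Out: bottleneck 3, flow now 3.
Augment Res→B→D→F→Out: bottleneck 5, flow now 8.
Augment Res→B→D→G→Out: bottleneck 1, flow now 9.
Augment Res→C→D→G→Out: bottleneck 2, flow now 11.
No augmenting path remains; maximum flow = 11.
In the residual graph, reachable from Res: {Res, A, B, C, D, E, G, H}.
Min-cut edges: D→F (5), G→Out (3), H→Out (3); capacity 5 + 3 + 3 = 11.
Cut capacity 18 exceeds the max flow 11, so it is not minimum.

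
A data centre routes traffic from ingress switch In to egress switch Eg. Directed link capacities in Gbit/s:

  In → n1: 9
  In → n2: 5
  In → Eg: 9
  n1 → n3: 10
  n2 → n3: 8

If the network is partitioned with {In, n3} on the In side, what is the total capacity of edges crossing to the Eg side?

23

Edges leaving {In, n3}: In→n1 (9), In→n2 (5), In→Eg (9).
Cut capacity = 9 + 5 + 9 = 23.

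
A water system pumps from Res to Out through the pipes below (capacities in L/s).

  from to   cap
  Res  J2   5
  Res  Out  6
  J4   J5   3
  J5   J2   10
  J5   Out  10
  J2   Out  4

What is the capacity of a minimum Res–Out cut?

10

Augment Res→Out: bottleneck 6, flow now 6.
Augment Res→J2→Out: bottleneck 4, flow now 10.
No augmenting path remains; maximum flow = 10.
By max-flow min-cut, the minimum cut capacity equals the max flow.
In the residual graph, reachable from Res: {Res, J2}.
Min-cut edges: Res→Out (6), J2→Out (4); capacity 6 + 4 = 10.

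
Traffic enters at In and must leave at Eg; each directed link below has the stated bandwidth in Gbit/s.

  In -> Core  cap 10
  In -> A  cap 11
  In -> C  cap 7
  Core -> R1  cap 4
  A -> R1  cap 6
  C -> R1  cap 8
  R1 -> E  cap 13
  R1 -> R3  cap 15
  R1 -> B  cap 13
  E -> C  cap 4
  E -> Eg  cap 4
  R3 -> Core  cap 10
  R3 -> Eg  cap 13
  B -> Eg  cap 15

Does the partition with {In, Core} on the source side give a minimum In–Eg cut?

No — its capacity is 22, but the minimum cut has capacity 17.

Given cut capacity: 11 + 7 + 4 = 22.
Augment In→Core→R1→E→Eg: bottleneck 4, flow now 4.
Augment In→A→R1→R3→Eg: bottleneck 6, flow now 10.
Augment In→C→R1→R3→Eg: bottleneck 7, flow now 17.
No augmenting path remains; maximum flow = 17.
In the residual graph, reachable from In: {In, Core, A}.
Min-cut edges: In→C (7), Core→R1 (4), A→R1 (6); capacity 7 + 4 + 6 = 17.
Cut capacity 22 exceeds the max flow 17, so it is not minimum.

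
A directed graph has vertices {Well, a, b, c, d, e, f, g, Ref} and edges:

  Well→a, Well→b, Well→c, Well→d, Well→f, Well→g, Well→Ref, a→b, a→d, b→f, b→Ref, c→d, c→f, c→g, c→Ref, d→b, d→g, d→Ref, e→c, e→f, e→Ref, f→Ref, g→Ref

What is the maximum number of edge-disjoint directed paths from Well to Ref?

6

Assign every edge capacity 1; by Menger, the answer equals the max flow.
Path Well→Ref (+1); total 1.
Path Well→b→Ref (+1); total 2.
Path Well→c→Ref (+1); total 3.
Path Well→d→Ref (+1); total 4.
Path Well→f→Ref (+1); total 5.
Path Well→g→Ref (+1); total 6.
No residual Well→Ref path; max flow = 6.
Certifying cut of size 6: {Well→Ref, Well→c, b→Ref, d→Ref, f→Ref, g→Ref}.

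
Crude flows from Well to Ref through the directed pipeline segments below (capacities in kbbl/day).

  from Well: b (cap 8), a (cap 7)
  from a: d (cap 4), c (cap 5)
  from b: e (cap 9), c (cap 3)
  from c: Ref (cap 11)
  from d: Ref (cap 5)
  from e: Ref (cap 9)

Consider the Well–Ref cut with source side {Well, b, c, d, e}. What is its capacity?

32

Edges leaving {Well, b, c, d, e}: Well→a (7), c→Ref (11), d→Ref (5), e→Ref (9).
Cut capacity = 7 + 11 + 5 + 9 = 32.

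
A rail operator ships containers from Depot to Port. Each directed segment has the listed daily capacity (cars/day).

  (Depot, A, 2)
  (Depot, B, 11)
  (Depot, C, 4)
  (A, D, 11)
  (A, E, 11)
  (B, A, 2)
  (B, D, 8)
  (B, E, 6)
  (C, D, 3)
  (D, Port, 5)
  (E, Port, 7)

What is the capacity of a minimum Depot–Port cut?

12

Augment Depot→A→D→Port: bottleneck 2, flow now 2.
Augment Depot→B→D→Port: bottleneck 3, flow now 5.
Augment Depot→B→E→Port: bottleneck 6, flow now 11.
Augment Depot→B→A→E→Port: bottleneck 1, flow now 12.
No augmenting path remains; maximum flow = 12.
By max-flow min-cut, the minimum cut capacity equals the max flow.
In the residual graph, reachable from Depot: {Depot, A, B, C, D, E}.
Min-cut edges: D→Port (5), E→Port (7); capacity 5 + 7 = 12.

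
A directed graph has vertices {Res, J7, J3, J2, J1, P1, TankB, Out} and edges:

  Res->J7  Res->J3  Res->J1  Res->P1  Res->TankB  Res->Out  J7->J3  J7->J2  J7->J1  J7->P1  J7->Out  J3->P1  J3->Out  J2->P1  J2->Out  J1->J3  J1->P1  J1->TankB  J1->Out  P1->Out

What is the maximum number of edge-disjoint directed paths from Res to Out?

Assign every edge capacity 1; by Menger, the answer equals the max flow.
Path Res→Out (+1); total 1.
Path Res→J7→Out (+1); total 2.
Path Res→J3→Out (+1); total 3.
Path Res→J1→Out (+1); total 4.
Path Res→P1→Out (+1); total 5.
No residual Res→Out path; max flow = 5.
Certifying cut of size 5: {Res→J1, Res→J3, Res→J7, Res→Out, Res→P1}.

5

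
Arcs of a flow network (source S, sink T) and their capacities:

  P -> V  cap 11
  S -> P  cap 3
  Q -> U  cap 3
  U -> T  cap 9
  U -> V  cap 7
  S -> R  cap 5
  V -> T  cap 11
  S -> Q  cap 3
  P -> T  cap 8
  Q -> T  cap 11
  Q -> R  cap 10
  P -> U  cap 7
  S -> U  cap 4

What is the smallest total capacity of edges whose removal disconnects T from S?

10

Augment S→P→T: bottleneck 3, flow now 3.
Augment S→Q→T: bottleneck 3, flow now 6.
Augment S→U→T: bottleneck 4, flow now 10.
No augmenting path remains; maximum flow = 10.
By max-flow min-cut, the minimum cut capacity equals the max flow.
In the residual graph, reachable from S: {S, R}.
Min-cut edges: S→P (3), S→Q (3), S→U (4); capacity 3 + 3 + 4 = 10.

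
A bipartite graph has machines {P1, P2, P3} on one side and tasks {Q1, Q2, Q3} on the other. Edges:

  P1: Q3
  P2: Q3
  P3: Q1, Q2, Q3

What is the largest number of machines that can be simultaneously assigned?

2

Unit-capacity flow: source→left, listed edges, right→sink; max matching = max flow.
Augmenting path P1→Q3 (+1); matched 1.
Augmenting path P3→Q1 (+1); matched 2.
No augmenting path remains; maximum matching = 2.
König certificate: {P3, Q3} is a vertex cover of size 2 (every listed pair touches it), so no matching can be larger.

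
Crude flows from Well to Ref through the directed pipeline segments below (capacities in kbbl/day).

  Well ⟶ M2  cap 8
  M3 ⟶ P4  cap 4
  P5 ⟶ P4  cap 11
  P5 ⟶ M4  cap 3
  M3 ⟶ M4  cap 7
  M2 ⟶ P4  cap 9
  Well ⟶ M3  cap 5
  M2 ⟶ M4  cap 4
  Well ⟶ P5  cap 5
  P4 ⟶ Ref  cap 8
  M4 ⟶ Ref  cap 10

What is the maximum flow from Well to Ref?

18

Augment Well→P5→M4→Ref: bottleneck 3, flow now 3.
Augment Well→P5→P4→Ref: bottleneck 2, flow now 5.
Augment Well→M2→M4→Ref: bottleneck 4, flow now 9.
Augment Well→M2→P4→Ref: bottleneck 4, flow now 13.
Augment Well→M3→M4→Ref: bottleneck 3, flow now 16.
Augment Well→M3→P4→Ref: bottleneck 2, flow now 18.
No augmenting path remains; maximum flow = 18.
In the residual graph, reachable from Well: {Well}.
Min-cut edges: Well→P5 (5), Well→M2 (8), Well→M3 (5); capacity 5 + 8 + 5 = 18.
This cut is saturated, so no flow can exceed 18.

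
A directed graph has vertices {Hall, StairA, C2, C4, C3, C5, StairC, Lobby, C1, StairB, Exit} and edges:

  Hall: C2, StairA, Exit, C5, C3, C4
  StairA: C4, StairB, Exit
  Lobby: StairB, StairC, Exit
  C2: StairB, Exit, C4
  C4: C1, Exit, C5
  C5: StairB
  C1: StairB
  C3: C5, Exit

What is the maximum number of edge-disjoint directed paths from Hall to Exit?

Assign every edge capacity 1; by Menger, the answer equals the max flow.
Path Hall→Exit (+1); total 1.
Path Hall→StairA→Exit (+1); total 2.
Path Hall→C2→Exit (+1); total 3.
Path Hall→C4→Exit (+1); total 4.
Path Hall→C3→Exit (+1); total 5.
No residual Hall→Exit path; max flow = 5.
Certifying cut of size 5: {Hall→C2, Hall→C3, Hall→C4, Hall→Exit, Hall→StairA}.

5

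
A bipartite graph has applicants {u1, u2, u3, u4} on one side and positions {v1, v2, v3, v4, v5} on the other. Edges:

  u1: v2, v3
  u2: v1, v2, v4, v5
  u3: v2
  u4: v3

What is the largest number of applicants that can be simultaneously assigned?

Unit-capacity flow: source→left, listed edges, right→sink; max matching = max flow.
Augmenting path u1→v2 (+1); matched 1.
Augmenting path u2→v1 (+1); matched 2.
Augmenting path u4→v3 (+1); matched 3.
No augmenting path remains; maximum matching = 3.
König certificate: {u2, v2, v3} is a vertex cover of size 3 (every listed pair touches it), so no matching can be larger.

3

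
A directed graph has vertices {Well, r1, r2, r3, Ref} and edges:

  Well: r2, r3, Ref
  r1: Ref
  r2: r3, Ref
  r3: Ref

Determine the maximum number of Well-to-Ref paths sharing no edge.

Assign every edge capacity 1; by Menger, the answer equals the max flow.
Path Well→Ref (+1); total 1.
Path Well→r2→Ref (+1); total 2.
Path Well→r3→Ref (+1); total 3.
No residual Well→Ref path; max flow = 3.
Certifying cut of size 3: {Well→Ref, Well→r2, Well→r3}.

3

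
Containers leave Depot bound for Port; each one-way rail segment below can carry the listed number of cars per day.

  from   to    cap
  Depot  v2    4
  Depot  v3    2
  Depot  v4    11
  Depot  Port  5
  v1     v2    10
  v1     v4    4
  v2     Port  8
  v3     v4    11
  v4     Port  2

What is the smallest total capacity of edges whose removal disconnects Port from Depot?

11

Augment Depot→Port: bottleneck 5, flow now 5.
Augment Depot→v2→Port: bottleneck 4, flow now 9.
Augment Depot→v4→Port: bottleneck 2, flow now 11.
No augmenting path remains; maximum flow = 11.
By max-flow min-cut, the minimum cut capacity equals the max flow.
In the residual graph, reachable from Depot: {Depot, v3, v4}.
Min-cut edges: Depot→v2 (4), Depot→Port (5), v4→Port (2); capacity 4 + 5 + 2 = 11.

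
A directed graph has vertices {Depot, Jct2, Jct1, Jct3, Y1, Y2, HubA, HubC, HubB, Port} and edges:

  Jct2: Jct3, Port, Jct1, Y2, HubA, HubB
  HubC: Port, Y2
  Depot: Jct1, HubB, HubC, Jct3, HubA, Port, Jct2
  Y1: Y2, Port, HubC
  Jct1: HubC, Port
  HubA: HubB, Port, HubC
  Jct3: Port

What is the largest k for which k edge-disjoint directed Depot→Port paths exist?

Assign every edge capacity 1; by Menger, the answer equals the max flow.
Path Depot→Port (+1); total 1.
Path Depot→Jct2→Port (+1); total 2.
Path Depot→Jct1→Port (+1); total 3.
Path Depot→Jct3→Port (+1); total 4.
Path Depot→HubA→Port (+1); total 5.
Path Depot→HubC→Port (+1); total 6.
No residual Depot→Port path; max flow = 6.
Certifying cut of size 6: {Depot→HubA, Depot→HubC, Depot→Jct1, Depot→Jct2, Depot→Jct3, Depot→Port}.

6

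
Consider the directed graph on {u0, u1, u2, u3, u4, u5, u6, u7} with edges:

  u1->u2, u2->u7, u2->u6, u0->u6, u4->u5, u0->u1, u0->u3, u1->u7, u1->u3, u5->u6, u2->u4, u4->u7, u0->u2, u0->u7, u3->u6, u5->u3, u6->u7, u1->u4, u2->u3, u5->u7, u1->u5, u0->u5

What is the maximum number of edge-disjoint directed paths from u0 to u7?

5

Assign every edge capacity 1; by Menger, the answer equals the max flow.
Path u0→u7 (+1); total 1.
Path u0→u1→u7 (+1); total 2.
Path u0→u2→u7 (+1); total 3.
Path u0→u5→u7 (+1); total 4.
Path u0→u6→u7 (+1); total 5.
No residual u0→u7 path; max flow = 5.
Certifying cut of size 5: {u0→u1, u0→u2, u0→u5, u0→u7, u6→u7}.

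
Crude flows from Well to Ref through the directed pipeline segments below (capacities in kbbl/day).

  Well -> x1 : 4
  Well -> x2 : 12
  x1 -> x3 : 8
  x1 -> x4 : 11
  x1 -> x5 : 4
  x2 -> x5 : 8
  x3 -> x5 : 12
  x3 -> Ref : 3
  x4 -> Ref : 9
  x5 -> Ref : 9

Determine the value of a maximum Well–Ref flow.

12

Augment Well→x1→x3→Ref: bottleneck 3, flow now 3.
Augment Well→x1→x4→Ref: bottleneck 1, flow now 4.
Augment Well→x2→x5→Ref: bottleneck 8, flow now 12.
No augmenting path remains; maximum flow = 12.
In the residual graph, reachable from Well: {Well, x2}.
Min-cut edges: Well→x1 (4), x2→x5 (8); capacity 4 + 8 = 12.
This cut is saturated, so no flow can exceed 12.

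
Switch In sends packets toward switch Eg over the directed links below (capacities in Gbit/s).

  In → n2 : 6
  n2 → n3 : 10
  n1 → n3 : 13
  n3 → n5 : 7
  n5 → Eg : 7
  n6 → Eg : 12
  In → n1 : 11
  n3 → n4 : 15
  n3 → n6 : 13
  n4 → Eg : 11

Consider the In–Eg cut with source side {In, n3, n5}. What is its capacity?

52

Edges leaving {In, n3, n5}: In→n1 (11), In→n2 (6), n3→n4 (15), n3→n6 (13), n5→Eg (7).
Cut capacity = 11 + 6 + 15 + 13 + 7 = 52.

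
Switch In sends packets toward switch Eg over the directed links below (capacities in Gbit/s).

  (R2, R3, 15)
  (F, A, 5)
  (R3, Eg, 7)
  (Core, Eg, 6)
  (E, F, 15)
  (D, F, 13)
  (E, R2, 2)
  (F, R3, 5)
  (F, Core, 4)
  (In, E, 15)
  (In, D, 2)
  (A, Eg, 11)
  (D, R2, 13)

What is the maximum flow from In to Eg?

Augment In→D→R2→R3→Eg: bottleneck 2, flow now 2.
Augment In→E→R2→R3→Eg: bottleneck 2, flow now 4.
Augment In→E→F→Core→Eg: bottleneck 4, flow now 8.
Augment In→E→F→R3→Eg: bottleneck 3, flow now 11.
Augment In→E→F→A→Eg: bottleneck 5, flow now 16.
No augmenting path remains; maximum flow = 16.
In the residual graph, reachable from In: {In, D, E, R2, F, R3}.
Min-cut edges: F→Core (4), F→A (5), R3→Eg (7); capacity 4 + 5 + 7 = 16.
This cut is saturated, so no flow can exceed 16.

16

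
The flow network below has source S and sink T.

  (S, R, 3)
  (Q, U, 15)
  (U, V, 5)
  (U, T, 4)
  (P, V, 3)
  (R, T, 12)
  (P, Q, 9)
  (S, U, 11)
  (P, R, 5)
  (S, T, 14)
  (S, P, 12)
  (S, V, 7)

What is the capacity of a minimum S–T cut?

Augment S→T: bottleneck 14, flow now 14.
Augment S→R→T: bottleneck 3, flow now 17.
Augment S→U→T: bottleneck 4, flow now 21.
Augment S→P→R→T: bottleneck 5, flow now 26.
No augmenting path remains; maximum flow = 26.
By max-flow min-cut, the minimum cut capacity equals the max flow.
In the residual graph, reachable from S: {S, P, Q, U, V}.
Min-cut edges: S→R (3), S→T (14), P→R (5), U→T (4); capacity 3 + 14 + 5 + 4 = 26.

26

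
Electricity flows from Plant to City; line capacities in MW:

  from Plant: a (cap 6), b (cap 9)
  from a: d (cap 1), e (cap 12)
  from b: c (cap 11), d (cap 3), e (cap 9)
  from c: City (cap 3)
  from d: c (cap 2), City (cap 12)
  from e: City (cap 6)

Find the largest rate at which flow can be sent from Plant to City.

Augment Plant→a→d→City: bottleneck 1, flow now 1.
Augment Plant→a→e→City: bottleneck 5, flow now 6.
Augment Plant→b→c→City: bottleneck 3, flow now 9.
Augment Plant→b→d→City: bottleneck 3, flow now 12.
Augment Plant→b→e→City: bottleneck 1, flow now 13.
No augmenting path remains; maximum flow = 13.
In the residual graph, reachable from Plant: {Plant, a, b, c, e}.
Min-cut edges: a→d (1), b→d (3), c→City (3), e→City (6); capacity 1 + 3 + 3 + 6 = 13.
This cut is saturated, so no flow can exceed 13.

13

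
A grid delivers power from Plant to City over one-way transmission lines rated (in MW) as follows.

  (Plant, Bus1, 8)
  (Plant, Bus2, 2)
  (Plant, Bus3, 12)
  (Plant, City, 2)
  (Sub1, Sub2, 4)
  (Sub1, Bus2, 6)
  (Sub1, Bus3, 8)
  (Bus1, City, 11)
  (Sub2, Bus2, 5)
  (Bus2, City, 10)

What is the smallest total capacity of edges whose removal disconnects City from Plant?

12

Augment Plant→City: bottleneck 2, flow now 2.
Augment Plant→Bus1→City: bottleneck 8, flow now 10.
Augment Plant→Bus2→City: bottleneck 2, flow now 12.
No augmenting path remains; maximum flow = 12.
By max-flow min-cut, the minimum cut capacity equals the max flow.
In the residual graph, reachable from Plant: {Plant, Bus3}.
Min-cut edges: Plant→Bus1 (8), Plant→Bus2 (2), Plant→City (2); capacity 8 + 2 + 2 = 12.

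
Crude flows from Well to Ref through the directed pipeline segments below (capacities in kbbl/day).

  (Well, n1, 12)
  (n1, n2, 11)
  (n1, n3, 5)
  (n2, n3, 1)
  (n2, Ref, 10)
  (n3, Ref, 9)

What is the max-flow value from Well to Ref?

Augment Well→n1→n2→Ref: bottleneck 10, flow now 10.
Augment Well→n1→n3→Ref: bottleneck 2, flow now 12.
No augmenting path remains; maximum flow = 12.
In the residual graph, reachable from Well: {Well}.
Min-cut edges: Well→n1 (12); capacity 12 = 12.
This cut is saturated, so no flow can exceed 12.

12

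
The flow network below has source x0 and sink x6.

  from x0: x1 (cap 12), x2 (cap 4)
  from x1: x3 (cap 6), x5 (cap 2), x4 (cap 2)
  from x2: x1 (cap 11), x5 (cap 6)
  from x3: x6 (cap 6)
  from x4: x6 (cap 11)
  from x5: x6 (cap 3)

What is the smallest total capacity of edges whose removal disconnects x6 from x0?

11

Augment x0→x1→x3→x6: bottleneck 6, flow now 6.
Augment x0→x1→x4→x6: bottleneck 2, flow now 8.
Augment x0→x1→x5→x6: bottleneck 2, flow now 10.
Augment x0→x2→x5→x6: bottleneck 1, flow now 11.
No augmenting path remains; maximum flow = 11.
By max-flow min-cut, the minimum cut capacity equals the max flow.
In the residual graph, reachable from x0: {x0, x1, x2, x5}.
Min-cut edges: x1→x3 (6), x1→x4 (2), x5→x6 (3); capacity 6 + 2 + 3 = 11.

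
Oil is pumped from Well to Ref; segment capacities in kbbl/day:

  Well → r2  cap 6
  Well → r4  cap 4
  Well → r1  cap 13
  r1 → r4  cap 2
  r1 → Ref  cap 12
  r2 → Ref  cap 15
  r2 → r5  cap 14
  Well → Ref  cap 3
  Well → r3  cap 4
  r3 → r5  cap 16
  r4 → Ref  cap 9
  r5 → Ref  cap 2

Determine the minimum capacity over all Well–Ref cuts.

28

Augment Well→Ref: bottleneck 3, flow now 3.
Augment Well→r1→Ref: bottleneck 12, flow now 15.
Augment Well→r2→Ref: bottleneck 6, flow now 21.
Augment Well→r4→Ref: bottleneck 4, flow now 25.
Augment Well→r1→r4→Ref: bottleneck 1, flow now 26.
Augment Well→r3→r5→Ref: bottleneck 2, flow now 28.
No augmenting path remains; maximum flow = 28.
By max-flow min-cut, the minimum cut capacity equals the max flow.
In the residual graph, reachable from Well: {Well, r3, r5}.
Min-cut edges: Well→r1 (13), Well→r2 (6), Well→r4 (4), Well→Ref (3), r5→Ref (2); capacity 13 + 6 + 4 + 3 + 2 = 28.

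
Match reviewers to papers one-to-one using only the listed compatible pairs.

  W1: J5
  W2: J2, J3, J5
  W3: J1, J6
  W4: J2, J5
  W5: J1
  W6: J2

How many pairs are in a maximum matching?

5

Unit-capacity flow: source→left, listed edges, right→sink; max matching = max flow.
Augmenting path W1→J5 (+1); matched 1.
Augmenting path W2→J2 (+1); matched 2.
Augmenting path W3→J1 (+1); matched 3.
Augmenting path W4→J2→W2→J3 (+1); matched 4.
Augmenting path W5→J1→W3→J6 (+1); matched 5.
No augmenting path remains; maximum matching = 5.
König certificate: {W2, W3, W5, J2, J5} is a vertex cover of size 5 (every listed pair touches it), so no matching can be larger.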